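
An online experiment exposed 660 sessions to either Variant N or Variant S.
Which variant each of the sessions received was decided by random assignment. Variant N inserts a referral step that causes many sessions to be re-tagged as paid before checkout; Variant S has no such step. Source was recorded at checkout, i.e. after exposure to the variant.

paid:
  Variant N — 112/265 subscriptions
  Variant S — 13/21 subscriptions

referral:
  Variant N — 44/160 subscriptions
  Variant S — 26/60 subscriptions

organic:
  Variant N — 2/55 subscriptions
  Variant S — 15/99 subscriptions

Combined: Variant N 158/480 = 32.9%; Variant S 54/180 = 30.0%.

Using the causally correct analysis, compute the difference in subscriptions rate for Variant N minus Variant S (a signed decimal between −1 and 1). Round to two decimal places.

+0.03

Variant S is higher inside every traffic source stratum but Variant N is higher in aggregate. Whether to stratify depends on how traffic source relates to the variant.
Traffic source is downstream of the variant. One should not condition on a consequence of treatment, so the overall rates are the right comparison.
The causal difference is the pooled difference: 0.329 − 0.300 = +0.029.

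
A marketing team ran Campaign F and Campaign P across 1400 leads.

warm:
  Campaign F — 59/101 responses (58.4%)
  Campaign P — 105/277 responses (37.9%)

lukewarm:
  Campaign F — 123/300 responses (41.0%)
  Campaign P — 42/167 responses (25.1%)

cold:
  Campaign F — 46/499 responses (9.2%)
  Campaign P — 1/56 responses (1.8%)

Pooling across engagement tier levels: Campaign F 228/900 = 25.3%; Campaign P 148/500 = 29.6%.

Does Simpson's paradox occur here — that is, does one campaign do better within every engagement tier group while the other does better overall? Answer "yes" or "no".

Within each engagement tier level (warm 58.4% vs 37.9%; lukewarm 41.0% vs 25.1%; cold 9.2% vs 1.8%), Campaign F has the higher rate every time. Pooled: 25.3% vs 29.6% — Campaign P has the higher rate overall. The two comparisons disagree.

yes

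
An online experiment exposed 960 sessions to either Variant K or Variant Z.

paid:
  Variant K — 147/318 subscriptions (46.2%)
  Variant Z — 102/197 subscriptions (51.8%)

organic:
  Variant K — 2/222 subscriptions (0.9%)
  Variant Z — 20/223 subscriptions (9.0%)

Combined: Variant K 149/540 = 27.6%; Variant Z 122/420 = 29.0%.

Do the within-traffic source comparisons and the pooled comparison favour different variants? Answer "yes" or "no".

no

Within each traffic source level (paid 46.2% vs 51.8%; organic 0.9% vs 9.0%), Variant Z has the higher rate every time. Pooled: 27.6% vs 29.0% — Variant Z has the higher rate overall. They agree.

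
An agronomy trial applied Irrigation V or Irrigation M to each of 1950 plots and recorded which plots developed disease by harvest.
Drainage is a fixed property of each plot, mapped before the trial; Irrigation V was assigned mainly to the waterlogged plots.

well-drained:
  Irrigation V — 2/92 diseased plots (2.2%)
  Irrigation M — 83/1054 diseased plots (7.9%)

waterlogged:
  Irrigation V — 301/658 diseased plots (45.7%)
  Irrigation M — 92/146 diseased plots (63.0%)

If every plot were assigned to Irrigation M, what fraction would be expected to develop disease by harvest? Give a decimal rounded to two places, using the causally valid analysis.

0.31

Here field drainage is a common cause — it drives both which irrigation a case falls under and the outcome. The crude comparison mixes populations; the stratum-specific rates are the causally relevant ones.
Standardising Irrigation M to the population field drainage mix: 0.588·83/1054 + 0.412·92/146 = 0.306.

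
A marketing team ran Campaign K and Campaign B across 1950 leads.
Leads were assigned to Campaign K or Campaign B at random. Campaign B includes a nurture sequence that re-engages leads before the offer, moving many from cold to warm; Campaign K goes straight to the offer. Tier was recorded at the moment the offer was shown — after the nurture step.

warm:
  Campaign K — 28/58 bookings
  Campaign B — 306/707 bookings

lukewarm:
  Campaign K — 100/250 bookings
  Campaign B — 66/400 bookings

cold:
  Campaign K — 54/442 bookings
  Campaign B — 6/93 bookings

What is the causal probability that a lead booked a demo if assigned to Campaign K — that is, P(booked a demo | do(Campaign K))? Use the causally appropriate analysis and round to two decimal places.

Campaign K is higher inside every engagement tier stratum but Campaign B is higher in aggregate. Whether to stratify depends on how engagement tier relates to the campaign.
Engagement tier lies on the pathway campaign → engagement tier → outcome, so adjusting for it blocks the indirect effect. For the total causal effect of campaign, use the unadjusted pooled rates.
So P(outcome | do(Campaign K)) is just the pooled rate for Campaign K: 182/750 = 0.243.

0.24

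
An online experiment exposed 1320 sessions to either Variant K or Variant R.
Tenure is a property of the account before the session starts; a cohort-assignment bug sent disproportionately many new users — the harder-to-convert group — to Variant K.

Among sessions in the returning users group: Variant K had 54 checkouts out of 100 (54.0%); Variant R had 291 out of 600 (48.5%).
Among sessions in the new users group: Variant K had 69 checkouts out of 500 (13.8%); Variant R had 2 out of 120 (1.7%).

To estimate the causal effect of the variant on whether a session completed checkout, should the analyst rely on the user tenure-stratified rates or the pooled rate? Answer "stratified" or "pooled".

stratified

User tenure satisfies the back-door criterion: it is not a descendant of the variant, and it blocks the spurious path from variant to outcome. Adjusting for it (i.e., using the within-user tenure rates) gives the causal effect.
Within each level — returning users: 54.0% vs 48.5%; new users: 13.8% vs 1.7% — Variant K is higher every time.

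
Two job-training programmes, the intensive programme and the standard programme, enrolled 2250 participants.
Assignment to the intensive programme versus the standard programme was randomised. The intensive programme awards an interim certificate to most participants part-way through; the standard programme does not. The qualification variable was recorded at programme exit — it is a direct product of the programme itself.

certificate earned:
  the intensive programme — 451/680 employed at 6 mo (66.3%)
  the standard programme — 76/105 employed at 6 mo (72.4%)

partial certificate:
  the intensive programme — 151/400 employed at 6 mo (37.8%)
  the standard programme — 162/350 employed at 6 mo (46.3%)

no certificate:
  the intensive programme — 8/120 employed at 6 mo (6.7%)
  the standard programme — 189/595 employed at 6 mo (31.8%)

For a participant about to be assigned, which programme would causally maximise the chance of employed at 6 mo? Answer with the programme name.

the intensive programme

The distribution of qualification attained during the programme is itself part of what the programme does — it is an intermediate outcome. Holding it fixed would remove that part of the effect; the total effect is the pooled difference.
Pooled: the intensive programme 50.8% vs the standard programme 40.7%; the intensive programme is higher overall.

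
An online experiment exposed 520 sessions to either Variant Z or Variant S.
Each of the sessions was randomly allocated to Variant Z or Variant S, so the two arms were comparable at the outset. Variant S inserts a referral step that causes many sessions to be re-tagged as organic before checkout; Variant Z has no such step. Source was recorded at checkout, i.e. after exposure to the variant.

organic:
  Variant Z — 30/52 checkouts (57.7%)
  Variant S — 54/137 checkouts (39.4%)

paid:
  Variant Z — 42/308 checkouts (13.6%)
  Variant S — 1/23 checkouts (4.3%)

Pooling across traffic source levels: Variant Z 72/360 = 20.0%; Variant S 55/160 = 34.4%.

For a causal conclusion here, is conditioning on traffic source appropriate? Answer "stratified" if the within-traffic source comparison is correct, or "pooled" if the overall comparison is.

The distribution of traffic source is itself part of what the variant does — it is an intermediate outcome. Holding it fixed would remove that part of the effect; the total effect is the pooled difference.
Pooled: Variant Z 20.0% vs Variant S 34.4%; Variant S is higher overall.

pooled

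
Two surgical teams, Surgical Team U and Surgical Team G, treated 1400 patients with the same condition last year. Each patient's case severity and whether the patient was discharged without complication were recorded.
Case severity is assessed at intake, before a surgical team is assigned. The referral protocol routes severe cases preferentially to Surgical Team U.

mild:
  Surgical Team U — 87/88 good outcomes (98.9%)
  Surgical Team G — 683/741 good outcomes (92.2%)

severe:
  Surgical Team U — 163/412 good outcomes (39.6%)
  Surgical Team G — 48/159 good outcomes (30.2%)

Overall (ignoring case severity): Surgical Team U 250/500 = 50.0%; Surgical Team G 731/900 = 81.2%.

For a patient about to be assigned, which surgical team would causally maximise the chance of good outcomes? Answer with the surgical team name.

Surgical Team U

Surgical Team U is higher inside every case severity stratum but Surgical Team G is higher in aggregate. Whether to stratify depends on how case severity relates to the surgical team.
Since case severity is a pre-existing factor (not a product of the surgical team) and it affects the outcome on its own, it is a confounder. The stratified rates, not the pooled rate, identify the causal effect.
Within each level — mild: 98.9% vs 92.2%; severe: 39.6% vs 30.2% — Surgical Team U is higher every time.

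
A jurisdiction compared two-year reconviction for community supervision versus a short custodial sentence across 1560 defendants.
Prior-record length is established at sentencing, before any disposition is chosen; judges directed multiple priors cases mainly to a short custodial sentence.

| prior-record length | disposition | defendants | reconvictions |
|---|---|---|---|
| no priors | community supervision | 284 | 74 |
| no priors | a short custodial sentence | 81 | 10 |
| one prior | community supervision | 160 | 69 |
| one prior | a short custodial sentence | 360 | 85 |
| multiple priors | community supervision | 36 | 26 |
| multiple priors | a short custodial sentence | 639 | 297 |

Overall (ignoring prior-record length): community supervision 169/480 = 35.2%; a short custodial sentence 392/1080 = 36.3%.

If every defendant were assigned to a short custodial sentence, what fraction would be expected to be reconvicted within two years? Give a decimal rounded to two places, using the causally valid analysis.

0.31

Prior-record length satisfies the back-door criterion: it is not a descendant of the disposition, and it blocks the spurious path from disposition to outcome. Adjusting for it (i.e., using the within-prior-record length rates) gives the causal effect.
Standardising a short custodial sentence to the population prior-record length mix: 0.234·10/81 + 0.333·85/360 + 0.433·297/639 = 0.309.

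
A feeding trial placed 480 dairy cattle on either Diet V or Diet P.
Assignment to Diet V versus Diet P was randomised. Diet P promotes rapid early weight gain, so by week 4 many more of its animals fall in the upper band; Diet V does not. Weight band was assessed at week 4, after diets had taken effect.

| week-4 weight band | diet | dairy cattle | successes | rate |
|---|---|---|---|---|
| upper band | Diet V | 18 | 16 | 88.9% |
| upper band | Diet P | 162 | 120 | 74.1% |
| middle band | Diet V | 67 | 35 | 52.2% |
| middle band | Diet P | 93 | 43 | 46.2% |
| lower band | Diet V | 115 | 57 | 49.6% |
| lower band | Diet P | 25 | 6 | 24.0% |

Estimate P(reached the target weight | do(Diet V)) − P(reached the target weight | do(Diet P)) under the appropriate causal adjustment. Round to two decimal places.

-0.06

Stratifying would compare diets among dairy cattle the diets themselves sorted into week-4 weight band groups — a form of selection on an intermediate. The unconditioned pooled rates give the total causal effect.
The causal difference is the pooled difference: 0.540 − 0.604 = -0.064.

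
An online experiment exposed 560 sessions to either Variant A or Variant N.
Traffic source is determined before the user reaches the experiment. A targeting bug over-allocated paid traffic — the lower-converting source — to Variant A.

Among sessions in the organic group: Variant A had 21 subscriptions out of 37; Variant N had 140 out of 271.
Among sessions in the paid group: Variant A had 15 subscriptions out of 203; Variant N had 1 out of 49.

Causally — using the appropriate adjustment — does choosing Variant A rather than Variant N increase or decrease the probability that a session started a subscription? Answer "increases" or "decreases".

increases

Traffic source satisfies the back-door criterion: it is not a descendant of the variant, and it blocks the spurious path from variant to outcome. Adjusting for it (i.e., using the within-traffic source rates) gives the causal effect.
Within each level — organic: 56.8% vs 51.7%; paid: 7.4% vs 2.0% — Variant A is higher every time.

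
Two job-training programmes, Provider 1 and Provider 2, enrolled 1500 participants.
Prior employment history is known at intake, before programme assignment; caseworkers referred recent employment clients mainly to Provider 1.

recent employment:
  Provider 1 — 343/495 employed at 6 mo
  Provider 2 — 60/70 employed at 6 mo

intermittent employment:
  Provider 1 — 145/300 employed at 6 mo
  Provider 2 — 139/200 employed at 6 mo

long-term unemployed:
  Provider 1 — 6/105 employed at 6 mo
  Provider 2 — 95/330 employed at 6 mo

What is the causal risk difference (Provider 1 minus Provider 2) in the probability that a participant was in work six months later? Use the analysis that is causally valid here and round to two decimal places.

-0.20

Within every prior employment history level Provider 2 has the higher rate, yet pooled Provider 1 does — Simpson's reversal.
Prior employment history differs across programmes for reasons unrelated to any effect of the programme itself, and it separately predicts the outcome — a classic confounder. We must compare within prior employment history levels.
Adjusting over the population distribution of prior employment history: 0.377·(0.693−0.857) + 0.333·(0.483−0.695) + 0.290·(0.057−0.288) = -0.199.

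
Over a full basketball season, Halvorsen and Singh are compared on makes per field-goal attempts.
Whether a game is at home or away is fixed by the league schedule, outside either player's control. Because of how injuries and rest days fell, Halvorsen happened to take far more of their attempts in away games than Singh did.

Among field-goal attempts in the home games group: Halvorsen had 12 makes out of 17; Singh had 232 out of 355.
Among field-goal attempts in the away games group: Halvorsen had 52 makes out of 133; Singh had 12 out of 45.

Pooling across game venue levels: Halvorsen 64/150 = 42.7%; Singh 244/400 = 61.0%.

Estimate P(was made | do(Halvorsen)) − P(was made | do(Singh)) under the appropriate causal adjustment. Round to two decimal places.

The imbalance in game venue arose from how field-goal attempts were allocated, not from anything the player did; and game venue independently affects the outcome. The pooled gap is confounded — condition on game venue.
Adjusting over the population distribution of game venue: 0.676·(0.706−0.654) + 0.324·(0.391−0.267) = +0.076.

+0.08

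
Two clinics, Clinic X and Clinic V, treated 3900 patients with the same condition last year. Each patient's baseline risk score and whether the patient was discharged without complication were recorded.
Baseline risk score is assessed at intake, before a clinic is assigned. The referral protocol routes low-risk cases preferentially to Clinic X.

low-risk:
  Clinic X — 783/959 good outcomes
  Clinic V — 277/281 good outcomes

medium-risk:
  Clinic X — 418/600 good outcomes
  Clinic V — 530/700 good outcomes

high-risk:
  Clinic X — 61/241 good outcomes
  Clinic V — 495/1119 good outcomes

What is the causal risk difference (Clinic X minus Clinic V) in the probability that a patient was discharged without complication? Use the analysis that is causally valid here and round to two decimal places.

-0.14

The imbalance in baseline risk score arose from how patients were allocated, not from anything the clinic did; and baseline risk score independently affects the outcome. The pooled gap is confounded — condition on baseline risk score.
Adjusting over the population distribution of baseline risk score: 0.318·(0.816−0.986) + 0.333·(0.697−0.757) + 0.349·(0.253−0.442) = -0.140.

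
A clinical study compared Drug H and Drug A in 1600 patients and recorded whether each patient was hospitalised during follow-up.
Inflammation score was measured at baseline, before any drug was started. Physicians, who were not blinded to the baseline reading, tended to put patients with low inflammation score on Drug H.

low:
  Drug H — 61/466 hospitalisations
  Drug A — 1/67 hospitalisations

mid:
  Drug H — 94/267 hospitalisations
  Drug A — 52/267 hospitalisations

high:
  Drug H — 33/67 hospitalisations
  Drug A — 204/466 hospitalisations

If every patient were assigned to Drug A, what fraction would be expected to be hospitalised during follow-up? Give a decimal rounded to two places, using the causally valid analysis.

0.22

The stratified and pooled comparisons disagree (Drug A wins within each inflammation score; Drug H wins overall), so the answer turns on the causal role of inflammation score.
Inflammation score differs across drugs for reasons unrelated to any effect of the drug itself, and it separately predicts the outcome — a classic confounder. We must compare within inflammation score levels.
Standardising Drug A to the population inflammation score mix: 0.333·1/67 + 0.334·52/267 + 0.333·204/466 = 0.216.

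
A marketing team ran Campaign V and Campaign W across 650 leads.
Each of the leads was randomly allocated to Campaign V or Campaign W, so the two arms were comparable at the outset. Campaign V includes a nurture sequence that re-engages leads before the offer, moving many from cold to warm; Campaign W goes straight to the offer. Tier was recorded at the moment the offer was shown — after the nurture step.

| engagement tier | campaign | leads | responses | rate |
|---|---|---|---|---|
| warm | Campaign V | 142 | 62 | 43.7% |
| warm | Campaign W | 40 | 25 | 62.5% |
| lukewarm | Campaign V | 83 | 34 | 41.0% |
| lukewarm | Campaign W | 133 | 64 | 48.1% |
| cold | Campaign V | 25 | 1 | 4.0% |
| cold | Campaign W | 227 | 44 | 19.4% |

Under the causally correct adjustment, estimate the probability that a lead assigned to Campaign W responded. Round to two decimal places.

The stratified and pooled comparisons disagree (Campaign W wins within each engagement tier; Campaign V wins overall), so the answer turns on the causal role of engagement tier.
Engagement tier is downstream of the campaign. One should not condition on a consequence of treatment, so the overall rates are the right comparison.
So P(outcome | do(Campaign W)) is just the pooled rate for Campaign W: 133/400 = 0.333.

0.33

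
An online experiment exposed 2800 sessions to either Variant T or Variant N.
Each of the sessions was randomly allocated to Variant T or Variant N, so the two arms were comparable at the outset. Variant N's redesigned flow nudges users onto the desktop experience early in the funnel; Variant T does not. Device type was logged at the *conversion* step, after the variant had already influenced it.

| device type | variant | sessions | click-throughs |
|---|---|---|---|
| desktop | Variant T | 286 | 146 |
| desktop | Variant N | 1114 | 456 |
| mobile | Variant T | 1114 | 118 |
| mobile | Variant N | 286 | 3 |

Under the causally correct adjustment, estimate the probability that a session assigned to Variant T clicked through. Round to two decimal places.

0.19

The stratified and pooled comparisons disagree (Variant T wins within each device type; Variant N wins overall), so the answer turns on the causal role of device type.
Because the variant influences device type, device type is a post-treatment mediator, not a confounder. Stratifying on it would bias the estimate; the causal effect is the crude pooled difference.
So P(outcome | do(Variant T)) is just the pooled rate for Variant T: 264/1400 = 0.189.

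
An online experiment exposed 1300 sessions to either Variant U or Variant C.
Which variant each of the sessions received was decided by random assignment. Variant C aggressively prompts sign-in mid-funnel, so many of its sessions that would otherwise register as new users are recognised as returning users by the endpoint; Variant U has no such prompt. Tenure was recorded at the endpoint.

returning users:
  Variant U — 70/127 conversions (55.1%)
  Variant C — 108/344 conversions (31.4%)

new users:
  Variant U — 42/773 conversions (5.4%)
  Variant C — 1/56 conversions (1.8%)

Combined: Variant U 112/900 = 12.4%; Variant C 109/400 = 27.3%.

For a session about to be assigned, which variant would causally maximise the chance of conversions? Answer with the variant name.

User tenure is downstream of the variant. One should not condition on a consequence of treatment, so the overall rates are the right comparison.
Pooled: Variant U 12.4% vs Variant C 27.3%; Variant C is higher overall.

Variant C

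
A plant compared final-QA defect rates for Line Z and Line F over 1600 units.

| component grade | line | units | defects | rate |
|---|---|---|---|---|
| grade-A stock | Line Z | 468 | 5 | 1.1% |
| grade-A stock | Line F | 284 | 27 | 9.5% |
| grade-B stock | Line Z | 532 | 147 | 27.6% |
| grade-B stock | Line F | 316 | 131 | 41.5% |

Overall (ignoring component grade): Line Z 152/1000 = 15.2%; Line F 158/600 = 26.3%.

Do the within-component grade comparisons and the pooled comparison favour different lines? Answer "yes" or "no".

no

Within each component grade level (grade-A stock 1.1% vs 9.5%; grade-B stock 27.6% vs 41.5%), Line Z has the lower rate every time. Pooled: 15.2% vs 26.3% — Line Z has the lower rate overall. They agree.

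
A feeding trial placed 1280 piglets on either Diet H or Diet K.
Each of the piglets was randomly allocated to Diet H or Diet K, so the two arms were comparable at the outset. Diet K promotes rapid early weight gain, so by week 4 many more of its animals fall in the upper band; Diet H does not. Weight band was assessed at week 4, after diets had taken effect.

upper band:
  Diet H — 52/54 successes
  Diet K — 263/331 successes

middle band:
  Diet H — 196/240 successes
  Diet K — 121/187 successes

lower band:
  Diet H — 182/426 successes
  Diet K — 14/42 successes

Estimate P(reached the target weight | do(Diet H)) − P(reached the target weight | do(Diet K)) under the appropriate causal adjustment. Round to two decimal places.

-0.11

Week-4 weight band here is a post-treatment variable shaped by the diet; conditioning on it would introduce bias rather than remove it. The overall comparison is the causal one.
The causal difference is the pooled difference: 0.597 − 0.711 = -0.113.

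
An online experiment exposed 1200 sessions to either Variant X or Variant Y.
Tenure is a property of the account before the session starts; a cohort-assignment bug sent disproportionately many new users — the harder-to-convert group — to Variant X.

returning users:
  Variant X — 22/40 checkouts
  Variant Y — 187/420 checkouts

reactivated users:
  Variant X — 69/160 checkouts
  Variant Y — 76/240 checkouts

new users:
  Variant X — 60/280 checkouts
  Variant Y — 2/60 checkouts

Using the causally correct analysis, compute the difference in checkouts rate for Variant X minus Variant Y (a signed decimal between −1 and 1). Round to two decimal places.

Variant X is higher inside every user tenure stratum but Variant Y is higher in aggregate. Whether to stratify depends on how user tenure relates to the variant.
Nothing the variant does changes user tenure; the imbalance is an allocation artefact. With user tenure also predicting the outcome, the pooled figure is confounded, and the within-stratum comparison is the causal one.
Adjusting over the population distribution of user tenure: 0.383·(0.550−0.445) + 0.333·(0.431−0.317) + 0.283·(0.214−0.033) = +0.130.

+0.13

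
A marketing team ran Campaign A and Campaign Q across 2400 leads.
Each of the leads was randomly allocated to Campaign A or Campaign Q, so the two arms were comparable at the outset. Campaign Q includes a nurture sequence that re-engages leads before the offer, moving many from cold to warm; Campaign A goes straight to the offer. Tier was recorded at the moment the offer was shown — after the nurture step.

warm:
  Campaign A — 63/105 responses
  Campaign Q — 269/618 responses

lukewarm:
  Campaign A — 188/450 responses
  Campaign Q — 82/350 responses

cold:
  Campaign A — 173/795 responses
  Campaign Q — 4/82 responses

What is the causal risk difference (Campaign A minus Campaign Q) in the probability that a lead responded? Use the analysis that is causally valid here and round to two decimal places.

Engagement tier here is a post-treatment variable shaped by the campaign; conditioning on it would introduce bias rather than remove it. The overall comparison is the causal one.
The causal difference is the pooled difference: 0.314 − 0.338 = -0.024.

-0.02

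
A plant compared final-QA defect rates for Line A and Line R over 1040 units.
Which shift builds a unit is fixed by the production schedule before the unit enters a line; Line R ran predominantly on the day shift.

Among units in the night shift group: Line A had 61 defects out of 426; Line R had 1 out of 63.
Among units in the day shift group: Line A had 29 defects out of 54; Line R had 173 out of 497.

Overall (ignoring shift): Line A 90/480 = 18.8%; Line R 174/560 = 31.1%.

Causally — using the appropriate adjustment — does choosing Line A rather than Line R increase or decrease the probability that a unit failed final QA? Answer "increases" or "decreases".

increases

Shift is set before the line has any effect — it is not caused by the line — and it independently drives the outcome. That makes it a confounder, so the causal comparison is within shift levels.
Within each level — night shift: 14.3% vs 1.6%; day shift: 53.7% vs 34.8% — Line R is lower every time.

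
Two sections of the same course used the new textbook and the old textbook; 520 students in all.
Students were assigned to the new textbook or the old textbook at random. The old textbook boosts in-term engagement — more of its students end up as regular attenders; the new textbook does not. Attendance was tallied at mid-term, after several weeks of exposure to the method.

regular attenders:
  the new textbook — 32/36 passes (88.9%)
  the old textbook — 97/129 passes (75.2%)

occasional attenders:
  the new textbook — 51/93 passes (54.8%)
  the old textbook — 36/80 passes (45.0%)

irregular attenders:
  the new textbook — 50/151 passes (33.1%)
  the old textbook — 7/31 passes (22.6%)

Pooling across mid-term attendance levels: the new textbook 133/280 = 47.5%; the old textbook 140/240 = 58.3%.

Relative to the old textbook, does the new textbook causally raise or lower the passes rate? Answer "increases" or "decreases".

decreases

Mid-term attendance is downstream of the teaching method. One should not condition on a consequence of treatment, so the overall rates are the right comparison.
Pooled: the new textbook 47.5% vs the old textbook 58.3%; the old textbook is higher overall.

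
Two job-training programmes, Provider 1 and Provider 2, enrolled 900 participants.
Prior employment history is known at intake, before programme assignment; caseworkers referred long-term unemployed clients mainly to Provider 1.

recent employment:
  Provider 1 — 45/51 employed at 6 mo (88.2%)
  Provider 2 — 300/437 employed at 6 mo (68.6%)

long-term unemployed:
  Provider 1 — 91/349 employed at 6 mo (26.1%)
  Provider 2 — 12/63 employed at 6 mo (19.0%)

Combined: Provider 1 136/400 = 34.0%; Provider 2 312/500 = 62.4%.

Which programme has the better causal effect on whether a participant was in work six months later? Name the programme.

Provider 1 is higher inside every prior employment history stratum but Provider 2 is higher in aggregate. Whether to stratify depends on how prior employment history relates to the programme.
Prior employment history satisfies the back-door criterion: it is not a descendant of the programme, and it blocks the spurious path from programme to outcome. Adjusting for it (i.e., using the within-prior employment history rates) gives the causal effect.
Within each level — recent employment: 88.2% vs 68.6%; long-term unemployed: 26.1% vs 19.0% — Provider 1 is higher every time.

Provider 1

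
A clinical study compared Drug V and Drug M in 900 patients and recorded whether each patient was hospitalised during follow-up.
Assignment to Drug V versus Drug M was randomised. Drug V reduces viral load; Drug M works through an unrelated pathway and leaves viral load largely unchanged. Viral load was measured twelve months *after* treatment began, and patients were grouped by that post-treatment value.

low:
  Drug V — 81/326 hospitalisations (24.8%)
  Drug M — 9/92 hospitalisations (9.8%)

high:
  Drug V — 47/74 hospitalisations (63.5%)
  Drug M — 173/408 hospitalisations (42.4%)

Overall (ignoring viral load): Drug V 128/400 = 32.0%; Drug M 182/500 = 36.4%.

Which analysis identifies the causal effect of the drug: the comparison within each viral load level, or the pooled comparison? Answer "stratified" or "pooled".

pooled

Viral load is recorded after the drug and is itself shifted by it — it sits on the causal path from drug to outcome. Conditioning on a mediator would strip out part of the effect we want; the pooled comparison gives the total causal effect.
Pooled: Drug V 32.0% vs Drug M 36.4%; Drug V is lower overall.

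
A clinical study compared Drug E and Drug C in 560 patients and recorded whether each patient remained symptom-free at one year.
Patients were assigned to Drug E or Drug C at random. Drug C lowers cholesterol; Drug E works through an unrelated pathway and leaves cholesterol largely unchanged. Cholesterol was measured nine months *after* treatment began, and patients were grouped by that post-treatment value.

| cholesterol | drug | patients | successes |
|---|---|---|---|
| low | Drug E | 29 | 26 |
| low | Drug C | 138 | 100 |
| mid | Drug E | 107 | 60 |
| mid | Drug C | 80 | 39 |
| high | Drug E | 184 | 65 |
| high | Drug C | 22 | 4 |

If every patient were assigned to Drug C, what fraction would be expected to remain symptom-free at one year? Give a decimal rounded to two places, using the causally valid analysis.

0.60

Within every cholesterol level Drug E has the higher rate, yet pooled Drug C does — Simpson's reversal.
Cholesterol here is a post-treatment variable shaped by the drug; conditioning on it would introduce bias rather than remove it. The overall comparison is the causal one.
So P(outcome | do(Drug C)) is just the pooled rate for Drug C: 143/240 = 0.596.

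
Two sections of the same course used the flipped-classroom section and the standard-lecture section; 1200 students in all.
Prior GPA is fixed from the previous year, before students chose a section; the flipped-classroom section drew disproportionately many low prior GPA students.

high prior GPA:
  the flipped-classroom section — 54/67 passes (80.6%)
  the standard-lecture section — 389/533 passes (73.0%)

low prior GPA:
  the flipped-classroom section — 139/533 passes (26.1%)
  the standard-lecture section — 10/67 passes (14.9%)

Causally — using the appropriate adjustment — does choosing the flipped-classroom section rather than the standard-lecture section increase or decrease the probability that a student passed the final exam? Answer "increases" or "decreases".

Within every prior GPA band level the flipped-classroom section has the higher rate, yet pooled the standard-lecture section does — Simpson's reversal.
Here prior GPA band is a common cause — it drives both which teaching method a case falls under and the outcome. The crude comparison mixes populations; the stratum-specific rates are the causally relevant ones.
Within each level — high prior GPA: 80.6% vs 73.0%; low prior GPA: 26.1% vs 14.9% — the flipped-classroom section is higher every time.

increases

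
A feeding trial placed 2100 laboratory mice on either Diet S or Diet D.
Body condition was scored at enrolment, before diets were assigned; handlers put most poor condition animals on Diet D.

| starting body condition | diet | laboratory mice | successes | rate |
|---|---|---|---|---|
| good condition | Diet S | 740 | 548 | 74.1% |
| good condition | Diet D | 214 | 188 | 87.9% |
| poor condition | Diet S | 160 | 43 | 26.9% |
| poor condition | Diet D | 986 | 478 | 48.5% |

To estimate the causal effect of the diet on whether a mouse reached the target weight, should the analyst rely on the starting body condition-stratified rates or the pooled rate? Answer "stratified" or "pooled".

Starting body condition is set before the diet has any effect — it is not caused by the diet — and it independently drives the outcome. That makes it a confounder, so the causal comparison is within starting body condition levels.
Within each level — good condition: 74.1% vs 87.9%; poor condition: 26.9% vs 48.5% — Diet D is higher every time.

stratified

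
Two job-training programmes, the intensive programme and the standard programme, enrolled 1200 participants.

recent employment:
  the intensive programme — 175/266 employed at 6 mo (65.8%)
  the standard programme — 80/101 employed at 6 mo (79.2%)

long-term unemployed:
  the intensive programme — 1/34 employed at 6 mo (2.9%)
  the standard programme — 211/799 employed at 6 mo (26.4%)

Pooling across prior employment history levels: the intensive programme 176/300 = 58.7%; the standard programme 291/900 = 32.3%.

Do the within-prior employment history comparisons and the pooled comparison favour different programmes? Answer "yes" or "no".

yes

Within each prior employment history level (recent employment 65.8% vs 79.2%; long-term unemployed 2.9% vs 26.4%), the standard programme has the higher rate every time. Pooled: 58.7% vs 32.3% — the intensive programme has the higher rate overall. The two comparisons disagree.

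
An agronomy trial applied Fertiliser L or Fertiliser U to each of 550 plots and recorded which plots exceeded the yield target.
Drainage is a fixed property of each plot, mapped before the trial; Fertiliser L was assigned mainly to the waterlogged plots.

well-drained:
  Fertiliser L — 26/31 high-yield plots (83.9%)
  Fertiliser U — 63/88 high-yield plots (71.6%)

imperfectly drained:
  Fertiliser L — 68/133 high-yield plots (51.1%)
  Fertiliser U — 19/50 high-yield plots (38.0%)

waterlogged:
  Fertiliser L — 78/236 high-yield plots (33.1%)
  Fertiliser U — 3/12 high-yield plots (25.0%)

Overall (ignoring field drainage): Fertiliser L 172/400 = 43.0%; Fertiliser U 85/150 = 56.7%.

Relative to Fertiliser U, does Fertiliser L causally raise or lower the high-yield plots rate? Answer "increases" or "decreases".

Field drainage is set before the fertiliser has any effect — it is not caused by the fertiliser — and it independently drives the outcome. That makes it a confounder, so the causal comparison is within field drainage levels.
Within each level — well-drained: 83.9% vs 71.6%; imperfectly drained: 51.1% vs 38.0%; waterlogged: 33.1% vs 25.0% — Fertiliser L is higher every time.

increases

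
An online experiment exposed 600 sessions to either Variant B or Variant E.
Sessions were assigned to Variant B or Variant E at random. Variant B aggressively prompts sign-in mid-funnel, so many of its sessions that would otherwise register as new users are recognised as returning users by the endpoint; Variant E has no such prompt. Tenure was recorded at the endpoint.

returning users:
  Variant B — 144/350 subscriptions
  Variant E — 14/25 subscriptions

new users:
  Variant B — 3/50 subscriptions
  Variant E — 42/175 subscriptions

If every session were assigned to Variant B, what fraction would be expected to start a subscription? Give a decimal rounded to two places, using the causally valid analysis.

User tenure is downstream of the variant. One should not condition on a consequence of treatment, so the overall rates are the right comparison.
So P(outcome | do(Variant B)) is just the pooled rate for Variant B: 147/400 = 0.367.

0.37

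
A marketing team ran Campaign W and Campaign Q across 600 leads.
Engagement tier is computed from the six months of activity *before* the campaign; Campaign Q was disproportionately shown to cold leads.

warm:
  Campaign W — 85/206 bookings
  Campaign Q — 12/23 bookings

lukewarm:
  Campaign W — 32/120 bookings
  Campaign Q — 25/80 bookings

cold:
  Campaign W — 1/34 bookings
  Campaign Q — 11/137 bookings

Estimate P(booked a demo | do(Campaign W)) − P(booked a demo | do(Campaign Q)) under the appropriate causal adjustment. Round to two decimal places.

-0.07

Engagement tier is set before the campaign has any effect — it is not caused by the campaign — and it independently drives the outcome. That makes it a confounder, so the causal comparison is within engagement tier levels.
Adjusting over the population distribution of engagement tier: 0.382·(0.413−0.522) + 0.333·(0.267−0.312) + 0.285·(0.029−0.080) = -0.071.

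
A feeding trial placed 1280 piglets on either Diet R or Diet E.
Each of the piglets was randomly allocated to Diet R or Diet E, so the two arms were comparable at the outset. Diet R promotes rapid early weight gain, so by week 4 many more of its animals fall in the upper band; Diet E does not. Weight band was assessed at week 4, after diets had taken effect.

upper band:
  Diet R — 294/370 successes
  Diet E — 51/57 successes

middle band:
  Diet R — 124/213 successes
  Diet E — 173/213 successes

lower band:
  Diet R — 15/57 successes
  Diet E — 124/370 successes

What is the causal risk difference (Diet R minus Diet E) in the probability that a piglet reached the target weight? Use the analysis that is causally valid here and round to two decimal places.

+0.13

Stratifying would compare diets among piglets the diets themselves sorted into week-4 weight band groups — a form of selection on an intermediate. The unconditioned pooled rates give the total causal effect.
The causal difference is the pooled difference: 0.677 − 0.544 = +0.133.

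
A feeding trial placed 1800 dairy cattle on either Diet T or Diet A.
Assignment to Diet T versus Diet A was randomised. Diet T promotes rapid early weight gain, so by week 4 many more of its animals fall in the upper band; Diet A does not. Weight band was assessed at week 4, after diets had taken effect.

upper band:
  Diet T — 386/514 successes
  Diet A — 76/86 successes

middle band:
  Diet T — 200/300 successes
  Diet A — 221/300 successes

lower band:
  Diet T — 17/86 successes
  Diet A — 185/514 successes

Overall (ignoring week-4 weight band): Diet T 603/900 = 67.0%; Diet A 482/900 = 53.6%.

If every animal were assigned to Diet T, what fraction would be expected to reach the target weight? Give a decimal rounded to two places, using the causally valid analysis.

0.67

Diet A is higher inside every week-4 weight band stratum but Diet T is higher in aggregate. Whether to stratify depends on how week-4 weight band relates to the diet.
Week-4 weight band lies on the pathway diet → week-4 weight band → outcome, so adjusting for it blocks the indirect effect. For the total causal effect of diet, use the unadjusted pooled rates.
So P(outcome | do(Diet T)) is just the pooled rate for Diet T: 603/900 = 0.670.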